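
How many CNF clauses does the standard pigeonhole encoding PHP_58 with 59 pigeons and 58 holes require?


The PHP encoding has two parts:
1) At-least-one-hole clauses: 59 (one per pigeon, each with 58 literals).
2) At-most-one-pigeon-per-hole clauses: 58 holes * C(59,2) = 58 * 1711 = 99238.
Total clauses = 59 + 99238 = 99297.

99297


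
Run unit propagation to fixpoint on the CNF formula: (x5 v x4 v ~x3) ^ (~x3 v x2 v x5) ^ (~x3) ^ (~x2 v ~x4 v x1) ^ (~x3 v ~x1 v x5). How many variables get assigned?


Unit propagation repeatedly assigns the literal in any unit clause, then simplifies.
Assignments in order: x3 = F.
No further unit clauses remain.
Total variables assigned = 1.

1


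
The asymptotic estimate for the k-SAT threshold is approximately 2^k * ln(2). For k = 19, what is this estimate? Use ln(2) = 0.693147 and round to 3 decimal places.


Using the asymptotic formula: threshold ~ 2^k * ln(2).
2^19 = 524288.
524288 * 0.693147 = 363408.654.

363408.654


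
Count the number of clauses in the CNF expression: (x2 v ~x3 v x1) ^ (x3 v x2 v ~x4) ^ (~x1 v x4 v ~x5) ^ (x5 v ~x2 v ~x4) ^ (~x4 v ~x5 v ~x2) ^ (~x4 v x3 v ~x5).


Each group enclosed in parentheses joined by ^ is one clause.
Counting the conjuncts: 6 clauses.

6


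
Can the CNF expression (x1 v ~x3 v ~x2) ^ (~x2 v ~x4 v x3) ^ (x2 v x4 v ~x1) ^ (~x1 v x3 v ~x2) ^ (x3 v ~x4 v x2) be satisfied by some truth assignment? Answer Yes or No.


Check all 16 possible truth assignments.
Number of satisfying assignments found: 7.
The formula is satisfiable.

Yes


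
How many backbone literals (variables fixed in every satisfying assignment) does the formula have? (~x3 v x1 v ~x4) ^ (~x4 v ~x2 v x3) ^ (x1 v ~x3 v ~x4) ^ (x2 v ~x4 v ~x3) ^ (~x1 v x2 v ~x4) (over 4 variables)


Find all satisfying assignments: 10 model(s).
Check which variables have the same value in every model.
No variable is fixed across all models.
Backbone size = 0.

0


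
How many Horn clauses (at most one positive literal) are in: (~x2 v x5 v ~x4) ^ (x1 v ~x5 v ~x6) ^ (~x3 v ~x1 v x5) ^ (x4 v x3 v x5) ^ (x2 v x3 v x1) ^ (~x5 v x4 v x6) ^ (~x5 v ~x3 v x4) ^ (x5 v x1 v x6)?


A Horn clause has at most one positive literal.
Clause 1: 1 positive lit(s) -> Horn
Clause 2: 1 positive lit(s) -> Horn
Clause 3: 1 positive lit(s) -> Horn
Clause 4: 3 positive lit(s) -> not Horn
Clause 5: 3 positive lit(s) -> not Horn
Clause 6: 2 positive lit(s) -> not Horn
Clause 7: 1 positive lit(s) -> Horn
Clause 8: 3 positive lit(s) -> not Horn
Total Horn clauses = 4.

4


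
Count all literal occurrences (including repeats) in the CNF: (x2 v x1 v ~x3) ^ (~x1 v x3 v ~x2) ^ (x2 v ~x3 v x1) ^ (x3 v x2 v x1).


Clause lengths: 3, 3, 3, 3.
Sum = 3 + 3 + 3 + 3 = 12.

12


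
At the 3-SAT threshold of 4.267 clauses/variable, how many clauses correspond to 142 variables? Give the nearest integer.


The 3-SAT phase transition occurs at approximately 4.267 clauses per variable.
m = 4.267 * 142 = 605.914.
Rounded to nearest integer: 606.

606


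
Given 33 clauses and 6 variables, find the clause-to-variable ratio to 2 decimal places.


Clause-to-variable ratio = clauses / variables.
33 / 6 = 5.5.

5.5


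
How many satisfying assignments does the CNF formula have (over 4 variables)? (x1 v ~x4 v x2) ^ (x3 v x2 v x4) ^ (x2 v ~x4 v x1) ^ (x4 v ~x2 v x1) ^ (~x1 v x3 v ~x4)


Enumerate all 16 truth assignments over 4 variables.
Test each against every clause.
Satisfying assignments found: 8.

8


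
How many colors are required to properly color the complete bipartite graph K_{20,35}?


K_{20,35} is bipartite by definition: the two parts are independent sets, with every edge crossing between them.
Color all vertices in one part with color 1 and all vertices in the other part with color 2.
Since the graph has at least one edge, one color does not suffice.
Chromatic number = 2.

2


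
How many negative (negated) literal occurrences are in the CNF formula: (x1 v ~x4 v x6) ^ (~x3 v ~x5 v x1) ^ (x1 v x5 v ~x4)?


Scan each clause for negated literals.
Clause 1: 1 negative; Clause 2: 2 negative; Clause 3: 1 negative.
Total negative literal occurrences = 4.

4


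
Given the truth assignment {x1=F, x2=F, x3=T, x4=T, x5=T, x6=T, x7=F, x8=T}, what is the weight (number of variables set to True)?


The weight is the number of variables assigned True.
True variables: x3, x4, x5, x6, x8.
Weight = 5.

5


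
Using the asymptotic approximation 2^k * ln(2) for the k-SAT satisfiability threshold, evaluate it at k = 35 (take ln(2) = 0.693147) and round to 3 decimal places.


Using the asymptotic formula: threshold ~ 2^k * ln(2).
2^35 = 34359738368.
34359738368 * 0.693147 = 23816349570.564.

23816349570.564


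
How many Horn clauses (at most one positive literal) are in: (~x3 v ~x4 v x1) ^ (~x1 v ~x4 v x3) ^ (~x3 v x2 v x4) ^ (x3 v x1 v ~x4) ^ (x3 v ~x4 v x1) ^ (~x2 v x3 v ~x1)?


A Horn clause has at most one positive literal.
Clause 1: 1 positive lit(s) -> Horn
Clause 2: 1 positive lit(s) -> Horn
Clause 3: 2 positive lit(s) -> not Horn
Clause 4: 2 positive lit(s) -> not Horn
Clause 5: 2 positive lit(s) -> not Horn
Clause 6: 1 positive lit(s) -> Horn
Total Horn clauses = 3.

3


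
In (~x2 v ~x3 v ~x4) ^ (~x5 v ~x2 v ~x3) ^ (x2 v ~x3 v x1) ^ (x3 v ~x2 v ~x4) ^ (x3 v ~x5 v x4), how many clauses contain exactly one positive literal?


A definite clause has exactly one positive literal.
Clause 1: 0 positive -> not definite
Clause 2: 0 positive -> not definite
Clause 3: 2 positive -> not definite
Clause 4: 1 positive -> definite
Clause 5: 2 positive -> not definite
Definite clause count = 1.

1


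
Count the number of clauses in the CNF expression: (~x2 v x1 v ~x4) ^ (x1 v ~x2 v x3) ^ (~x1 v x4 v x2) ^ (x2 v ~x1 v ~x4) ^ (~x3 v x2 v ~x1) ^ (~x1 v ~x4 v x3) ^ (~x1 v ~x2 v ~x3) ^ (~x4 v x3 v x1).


Each group enclosed in parentheses joined by ^ is one clause.
Counting the conjuncts: 8 clauses.

8


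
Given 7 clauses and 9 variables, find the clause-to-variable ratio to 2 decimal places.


Clause-to-variable ratio = clauses / variables.
7 / 9 = 0.78.

0.78


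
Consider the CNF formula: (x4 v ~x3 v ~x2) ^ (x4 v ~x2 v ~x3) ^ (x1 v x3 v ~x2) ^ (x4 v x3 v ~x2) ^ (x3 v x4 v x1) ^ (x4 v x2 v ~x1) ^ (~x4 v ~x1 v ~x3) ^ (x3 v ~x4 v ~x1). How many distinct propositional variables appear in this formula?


Identify each distinct variable in the formula.
Variables found: x1, x2, x3, x4.
Total distinct variables = 4.

4


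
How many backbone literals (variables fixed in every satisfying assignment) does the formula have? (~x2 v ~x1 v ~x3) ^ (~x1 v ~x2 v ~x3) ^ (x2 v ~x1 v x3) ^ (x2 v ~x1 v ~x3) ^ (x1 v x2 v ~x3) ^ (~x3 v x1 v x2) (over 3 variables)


Find all satisfying assignments: 4 model(s).
Check which variables have the same value in every model.
No variable is fixed across all models.
Backbone size = 0.

0


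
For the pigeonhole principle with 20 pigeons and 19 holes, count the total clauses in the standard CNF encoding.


The PHP encoding has two parts:
1) At-least-one-hole clauses: 20 (one per pigeon, each with 19 literals).
2) At-most-one-pigeon-per-hole clauses: 19 holes * C(20,2) = 19 * 190 = 3610.
Total clauses = 20 + 3610 = 3630.

3630


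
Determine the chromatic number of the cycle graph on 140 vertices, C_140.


A cycle on an even number of vertices is bipartite: alternate two colors around the cycle.
Since 140 is even, two colors suffice, and at least two are needed because the graph has edges.
Chromatic number = 2.

2


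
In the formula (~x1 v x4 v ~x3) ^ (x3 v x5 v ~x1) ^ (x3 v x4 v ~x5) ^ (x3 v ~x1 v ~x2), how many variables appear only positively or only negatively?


A pure literal appears in only one polarity across all clauses.
Pure literals: x1 (negative only), x2 (negative only), x4 (positive only).
Count = 3.

3


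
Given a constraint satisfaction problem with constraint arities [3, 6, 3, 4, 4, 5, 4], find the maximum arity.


The arities are: 3, 6, 3, 4, 4, 5, 4.
Scan for the maximum value.
Maximum arity = 6.

6


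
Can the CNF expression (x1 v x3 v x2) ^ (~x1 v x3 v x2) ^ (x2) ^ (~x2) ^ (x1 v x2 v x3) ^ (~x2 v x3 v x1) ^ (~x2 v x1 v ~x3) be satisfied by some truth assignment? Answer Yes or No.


Check all 8 possible truth assignments.
Number of satisfying assignments found: 0.
The formula is unsatisfiable.

No


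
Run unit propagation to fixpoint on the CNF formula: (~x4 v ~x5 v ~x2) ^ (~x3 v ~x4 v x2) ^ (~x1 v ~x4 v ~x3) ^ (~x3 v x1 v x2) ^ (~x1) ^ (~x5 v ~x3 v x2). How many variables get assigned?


Unit propagation repeatedly assigns the literal in any unit clause, then simplifies.
Assignments in order: x1 = F.
No further unit clauses remain.
Total variables assigned = 1.

1


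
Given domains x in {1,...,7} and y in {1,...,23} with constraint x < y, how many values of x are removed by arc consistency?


For the constraint x < y, x needs a supporting value in y's domain.
x can be at most 22 (one less than y's maximum).
Valid x values from domain: 7 out of 7.
Pruned = 7 - 7 = 0.

0


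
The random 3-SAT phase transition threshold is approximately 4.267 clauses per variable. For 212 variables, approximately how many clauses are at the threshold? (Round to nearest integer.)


The 3-SAT phase transition occurs at approximately 4.267 clauses per variable.
m = 4.267 * 212 = 904.604.
Rounded to nearest integer: 905.

905


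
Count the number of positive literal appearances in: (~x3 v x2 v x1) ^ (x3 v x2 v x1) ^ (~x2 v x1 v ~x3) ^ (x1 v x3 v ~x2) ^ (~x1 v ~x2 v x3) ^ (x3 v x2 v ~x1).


Scan each clause for unnegated literals.
Clause 1: 2 positive; Clause 2: 3 positive; Clause 3: 1 positive; Clause 4: 2 positive; Clause 5: 1 positive; Clause 6: 2 positive.
Total positive literal occurrences = 11.

11


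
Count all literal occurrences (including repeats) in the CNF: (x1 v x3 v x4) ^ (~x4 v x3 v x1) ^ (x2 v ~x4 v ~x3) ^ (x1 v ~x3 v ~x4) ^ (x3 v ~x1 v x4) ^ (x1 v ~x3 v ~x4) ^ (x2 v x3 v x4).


Clause lengths: 3, 3, 3, 3, 3, 3, 3.
Sum = 3 + 3 + 3 + 3 + 3 + 3 + 3 = 21.

21


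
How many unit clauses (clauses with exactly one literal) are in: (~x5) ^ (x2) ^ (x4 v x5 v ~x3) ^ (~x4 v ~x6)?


A unit clause contains exactly one literal.
Unit clauses found: (~x5), (x2).
Count = 2.

2


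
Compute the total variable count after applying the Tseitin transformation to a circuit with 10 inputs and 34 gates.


The Tseitin transformation introduces one auxiliary variable per gate.
Total variables = inputs + gates = 10 + 34 = 44.

44


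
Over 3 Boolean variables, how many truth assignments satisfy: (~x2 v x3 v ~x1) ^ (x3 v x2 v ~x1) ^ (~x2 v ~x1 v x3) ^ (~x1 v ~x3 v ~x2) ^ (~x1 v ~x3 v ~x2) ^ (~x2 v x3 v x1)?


Enumerate all 8 truth assignments over 3 variables.
Test each against every clause.
Satisfying assignments found: 4.

4


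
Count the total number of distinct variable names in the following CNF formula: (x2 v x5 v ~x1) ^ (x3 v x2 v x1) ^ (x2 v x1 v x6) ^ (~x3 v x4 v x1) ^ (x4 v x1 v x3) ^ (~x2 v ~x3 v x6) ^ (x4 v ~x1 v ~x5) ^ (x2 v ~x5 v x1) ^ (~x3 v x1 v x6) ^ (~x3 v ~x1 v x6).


Identify each distinct variable in the formula.
Variables found: x1, x2, x3, x4, x5, x6.
Total distinct variables = 6.

6


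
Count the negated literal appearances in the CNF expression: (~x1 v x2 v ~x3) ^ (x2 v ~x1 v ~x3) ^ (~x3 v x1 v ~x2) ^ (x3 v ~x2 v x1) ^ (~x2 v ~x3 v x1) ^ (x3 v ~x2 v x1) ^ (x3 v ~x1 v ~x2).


Scan each clause for negated literals.
Clause 1: 2 negative; Clause 2: 2 negative; Clause 3: 2 negative; Clause 4: 1 negative; Clause 5: 2 negative; Clause 6: 1 negative; Clause 7: 2 negative.
Total negative literal occurrences = 12.

12


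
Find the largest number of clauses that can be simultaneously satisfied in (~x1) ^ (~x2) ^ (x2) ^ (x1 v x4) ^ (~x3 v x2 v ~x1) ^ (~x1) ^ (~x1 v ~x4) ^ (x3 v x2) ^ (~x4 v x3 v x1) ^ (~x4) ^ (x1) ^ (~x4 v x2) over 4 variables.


Enumerate all 16 truth assignments.
For each, count how many of the 12 clauses are satisfied.
The formula is not fully satisfiable, so the maximum is below 12.
Maximum simultaneously satisfiable clauses = 9.

9


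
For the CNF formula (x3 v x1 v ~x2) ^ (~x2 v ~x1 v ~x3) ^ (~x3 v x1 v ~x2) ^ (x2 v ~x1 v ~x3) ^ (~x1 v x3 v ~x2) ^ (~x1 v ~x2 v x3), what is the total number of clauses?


Each group enclosed in parentheses joined by ^ is one clause.
Counting the conjuncts: 6 clauses.

6


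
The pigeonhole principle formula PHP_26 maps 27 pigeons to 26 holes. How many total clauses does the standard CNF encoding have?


The PHP encoding has two parts:
1) At-least-one-hole clauses: 27 (one per pigeon, each with 26 literals).
2) At-most-one-pigeon-per-hole clauses: 26 holes * C(27,2) = 26 * 351 = 9126.
Total clauses = 27 + 9126 = 9153.

9153


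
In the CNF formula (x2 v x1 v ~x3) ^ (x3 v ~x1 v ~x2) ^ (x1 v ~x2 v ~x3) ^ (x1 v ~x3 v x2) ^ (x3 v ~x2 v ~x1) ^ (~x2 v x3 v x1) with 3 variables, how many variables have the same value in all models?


Find all satisfying assignments: 4 model(s).
Check which variables have the same value in every model.
No variable is fixed across all models.
Backbone size = 0.

0


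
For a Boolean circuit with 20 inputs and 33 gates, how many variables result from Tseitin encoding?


The Tseitin transformation introduces one auxiliary variable per gate.
Total variables = inputs + gates = 20 + 33 = 53.

53


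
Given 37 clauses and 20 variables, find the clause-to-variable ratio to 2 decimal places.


Clause-to-variable ratio = clauses / variables.
37 / 20 = 1.85.

1.85


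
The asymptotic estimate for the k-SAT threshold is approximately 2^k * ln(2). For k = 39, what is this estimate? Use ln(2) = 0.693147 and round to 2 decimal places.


Using the asymptotic formula: threshold ~ 2^k * ln(2).
2^39 = 549755813888.
549755813888 * 0.693147 = 381061593129.03.

381061593129.03


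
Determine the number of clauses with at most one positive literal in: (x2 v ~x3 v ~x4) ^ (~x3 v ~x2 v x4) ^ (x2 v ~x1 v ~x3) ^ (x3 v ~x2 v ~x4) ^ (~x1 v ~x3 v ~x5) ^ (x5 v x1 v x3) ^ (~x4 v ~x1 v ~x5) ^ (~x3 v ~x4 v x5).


A Horn clause has at most one positive literal.
Clause 1: 1 positive lit(s) -> Horn
Clause 2: 1 positive lit(s) -> Horn
Clause 3: 1 positive lit(s) -> Horn
Clause 4: 1 positive lit(s) -> Horn
Clause 5: 0 positive lit(s) -> Horn
Clause 6: 3 positive lit(s) -> not Horn
Clause 7: 0 positive lit(s) -> Horn
Clause 8: 1 positive lit(s) -> Horn
Total Horn clauses = 7.

7


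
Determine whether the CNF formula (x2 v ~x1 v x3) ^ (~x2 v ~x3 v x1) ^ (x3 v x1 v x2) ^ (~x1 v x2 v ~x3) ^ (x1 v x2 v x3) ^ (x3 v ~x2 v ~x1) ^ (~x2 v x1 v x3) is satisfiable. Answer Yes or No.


Check all 8 possible truth assignments.
Number of satisfying assignments found: 2.
The formula is satisfiable.

Yes


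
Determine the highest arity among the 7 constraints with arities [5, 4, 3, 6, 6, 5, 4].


The arities are: 5, 4, 3, 6, 6, 5, 4.
Scan for the maximum value.
Maximum arity = 6.

6


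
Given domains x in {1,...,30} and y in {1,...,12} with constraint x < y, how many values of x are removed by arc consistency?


For the constraint x < y, x needs a supporting value in y's domain.
x can be at most 11 (one less than y's maximum).
Valid x values from domain: 11 out of 30.
Pruned = 30 - 11 = 19.

19


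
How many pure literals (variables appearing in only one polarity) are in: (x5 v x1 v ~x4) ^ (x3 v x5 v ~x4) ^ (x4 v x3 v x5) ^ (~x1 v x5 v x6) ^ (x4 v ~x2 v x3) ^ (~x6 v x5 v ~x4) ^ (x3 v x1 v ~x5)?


A pure literal appears in only one polarity across all clauses.
Pure literals: x2 (negative only), x3 (positive only).
Count = 2.

2


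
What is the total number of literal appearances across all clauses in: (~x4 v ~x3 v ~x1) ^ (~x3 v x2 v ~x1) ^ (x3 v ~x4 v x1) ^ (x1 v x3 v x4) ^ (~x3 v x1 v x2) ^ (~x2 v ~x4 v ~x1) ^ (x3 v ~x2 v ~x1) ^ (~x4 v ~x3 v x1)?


Clause lengths: 3, 3, 3, 3, 3, 3, 3, 3.
Sum = 3 + 3 + 3 + 3 + 3 + 3 + 3 + 3 = 24.

24


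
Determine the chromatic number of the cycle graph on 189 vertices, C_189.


An odd cycle cannot be 2-colored: alternating two colors around the cycle returns to the start with a conflict.
Since 189 is odd, three colors are required (and three suffice).
Chromatic number = 3.

3


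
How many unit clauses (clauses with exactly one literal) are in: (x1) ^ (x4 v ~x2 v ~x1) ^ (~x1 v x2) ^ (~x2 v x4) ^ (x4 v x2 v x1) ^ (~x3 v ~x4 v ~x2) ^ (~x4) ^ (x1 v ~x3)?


A unit clause contains exactly one literal.
Unit clauses found: (x1), (~x4).
Count = 2.

2


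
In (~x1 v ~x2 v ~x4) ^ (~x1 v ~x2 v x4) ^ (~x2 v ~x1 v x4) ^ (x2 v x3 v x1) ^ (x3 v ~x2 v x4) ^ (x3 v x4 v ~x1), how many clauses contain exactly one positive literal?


A definite clause has exactly one positive literal.
Clause 1: 0 positive -> not definite
Clause 2: 1 positive -> definite
Clause 3: 1 positive -> definite
Clause 4: 3 positive -> not definite
Clause 5: 2 positive -> not definite
Clause 6: 2 positive -> not definite
Definite clause count = 2.

2


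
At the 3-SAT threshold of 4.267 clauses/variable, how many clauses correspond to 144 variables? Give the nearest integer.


The 3-SAT phase transition occurs at approximately 4.267 clauses per variable.
m = 4.267 * 144 = 614.448.
Rounded to nearest integer: 614.

614


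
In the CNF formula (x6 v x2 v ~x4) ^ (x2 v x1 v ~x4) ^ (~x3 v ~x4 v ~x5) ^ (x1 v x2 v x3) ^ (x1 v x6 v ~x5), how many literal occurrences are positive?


Scan each clause for unnegated literals.
Clause 1: 2 positive; Clause 2: 2 positive; Clause 3: 0 positive; Clause 4: 3 positive; Clause 5: 2 positive.
Total positive literal occurrences = 9.

9


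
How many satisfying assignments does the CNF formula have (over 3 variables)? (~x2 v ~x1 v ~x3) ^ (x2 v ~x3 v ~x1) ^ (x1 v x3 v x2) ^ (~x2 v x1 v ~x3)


Enumerate all 8 truth assignments over 3 variables.
Test each against every clause.
Satisfying assignments found: 4.

4


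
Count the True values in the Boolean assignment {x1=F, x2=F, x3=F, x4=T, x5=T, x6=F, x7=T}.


The weight is the number of variables assigned True.
True variables: x4, x5, x7.
Weight = 3.

3


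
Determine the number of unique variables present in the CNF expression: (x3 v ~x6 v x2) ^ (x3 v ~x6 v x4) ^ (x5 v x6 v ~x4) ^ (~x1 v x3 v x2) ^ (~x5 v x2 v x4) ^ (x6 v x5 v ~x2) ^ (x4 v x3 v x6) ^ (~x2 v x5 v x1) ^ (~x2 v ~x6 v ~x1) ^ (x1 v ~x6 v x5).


Identify each distinct variable in the formula.
Variables found: x1, x2, x3, x4, x5, x6.
Total distinct variables = 6.

6


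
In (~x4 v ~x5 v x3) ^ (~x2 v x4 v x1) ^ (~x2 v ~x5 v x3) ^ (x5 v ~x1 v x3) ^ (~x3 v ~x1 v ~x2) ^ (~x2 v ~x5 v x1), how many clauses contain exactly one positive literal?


A definite clause has exactly one positive literal.
Clause 1: 1 positive -> definite
Clause 2: 2 positive -> not definite
Clause 3: 1 positive -> definite
Clause 4: 2 positive -> not definite
Clause 5: 0 positive -> not definite
Clause 6: 1 positive -> definite
Definite clause count = 3.

3


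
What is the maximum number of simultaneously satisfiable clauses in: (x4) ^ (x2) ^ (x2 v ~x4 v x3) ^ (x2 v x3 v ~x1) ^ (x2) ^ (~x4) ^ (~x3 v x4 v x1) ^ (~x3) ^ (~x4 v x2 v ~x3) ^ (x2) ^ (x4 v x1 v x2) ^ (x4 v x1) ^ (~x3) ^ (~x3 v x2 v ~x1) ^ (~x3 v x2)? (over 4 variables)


Enumerate all 16 truth assignments.
For each, count how many of the 15 clauses are satisfied.
The formula is not fully satisfiable, so the maximum is below 15.
Maximum simultaneously satisfiable clauses = 14.

14


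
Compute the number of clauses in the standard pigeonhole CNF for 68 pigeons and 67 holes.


The PHP encoding has two parts:
1) At-least-one-hole clauses: 68 (one per pigeon, each with 67 literals).
2) At-most-one-pigeon-per-hole clauses: 67 holes * C(68,2) = 67 * 2278 = 152626.
Total clauses = 68 + 152626 = 152694.

152694


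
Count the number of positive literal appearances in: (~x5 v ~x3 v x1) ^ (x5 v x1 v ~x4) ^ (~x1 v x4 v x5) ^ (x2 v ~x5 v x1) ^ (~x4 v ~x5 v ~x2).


Scan each clause for unnegated literals.
Clause 1: 1 positive; Clause 2: 2 positive; Clause 3: 2 positive; Clause 4: 2 positive; Clause 5: 0 positive.
Total positive literal occurrences = 7.

7


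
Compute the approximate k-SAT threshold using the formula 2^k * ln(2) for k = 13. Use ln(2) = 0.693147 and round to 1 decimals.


Using the asymptotic formula: threshold ~ 2^k * ln(2).
2^13 = 8192.
8192 * 0.693147 = 5678.3.

5678.3


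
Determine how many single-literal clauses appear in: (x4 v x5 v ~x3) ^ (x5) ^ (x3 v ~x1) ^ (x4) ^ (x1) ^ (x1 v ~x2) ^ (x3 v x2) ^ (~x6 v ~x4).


A unit clause contains exactly one literal.
Unit clauses found: (x5), (x4), (x1).
Count = 3.

3


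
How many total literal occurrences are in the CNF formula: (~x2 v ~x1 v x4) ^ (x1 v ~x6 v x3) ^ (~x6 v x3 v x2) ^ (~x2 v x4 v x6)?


Clause lengths: 3, 3, 3, 3.
Sum = 3 + 3 + 3 + 3 = 12.

12


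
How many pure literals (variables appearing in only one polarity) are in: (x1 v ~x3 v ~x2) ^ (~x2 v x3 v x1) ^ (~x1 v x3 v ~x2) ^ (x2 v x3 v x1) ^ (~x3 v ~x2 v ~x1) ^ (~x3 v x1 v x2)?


A pure literal appears in only one polarity across all clauses.
No pure literals found.
Count = 0.

0


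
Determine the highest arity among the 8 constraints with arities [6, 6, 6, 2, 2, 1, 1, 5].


The arities are: 6, 6, 6, 2, 2, 1, 1, 5.
Scan for the maximum value.
Maximum arity = 6.

6


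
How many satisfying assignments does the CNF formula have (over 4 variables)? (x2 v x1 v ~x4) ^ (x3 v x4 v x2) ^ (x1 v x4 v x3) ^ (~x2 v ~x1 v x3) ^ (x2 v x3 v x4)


Enumerate all 16 truth assignments over 4 variables.
Test each against every clause.
Satisfying assignments found: 9.

9


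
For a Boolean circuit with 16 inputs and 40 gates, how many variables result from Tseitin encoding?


The Tseitin transformation introduces one auxiliary variable per gate.
Total variables = inputs + gates = 16 + 40 = 56.

56


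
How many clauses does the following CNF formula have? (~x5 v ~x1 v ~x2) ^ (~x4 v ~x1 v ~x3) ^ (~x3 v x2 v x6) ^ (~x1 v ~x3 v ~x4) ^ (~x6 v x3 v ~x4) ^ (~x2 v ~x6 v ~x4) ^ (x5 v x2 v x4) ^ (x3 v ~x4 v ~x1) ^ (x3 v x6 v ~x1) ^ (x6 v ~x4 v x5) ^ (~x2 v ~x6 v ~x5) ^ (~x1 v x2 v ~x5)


Each group enclosed in parentheses joined by ^ is one clause.
Counting the conjuncts: 12 clauses.

12


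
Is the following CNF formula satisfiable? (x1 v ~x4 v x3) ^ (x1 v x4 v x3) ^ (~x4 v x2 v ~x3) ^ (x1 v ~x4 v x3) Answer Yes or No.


Check all 16 possible truth assignments.
Number of satisfying assignments found: 10.
The formula is satisfiable.

Yes


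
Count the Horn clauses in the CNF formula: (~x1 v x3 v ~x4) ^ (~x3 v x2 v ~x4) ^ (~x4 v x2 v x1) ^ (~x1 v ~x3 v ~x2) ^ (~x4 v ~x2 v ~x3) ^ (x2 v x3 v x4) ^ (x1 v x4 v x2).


A Horn clause has at most one positive literal.
Clause 1: 1 positive lit(s) -> Horn
Clause 2: 1 positive lit(s) -> Horn
Clause 3: 2 positive lit(s) -> not Horn
Clause 4: 0 positive lit(s) -> Horn
Clause 5: 0 positive lit(s) -> Horn
Clause 6: 3 positive lit(s) -> not Horn
Clause 7: 3 positive lit(s) -> not Horn
Total Horn clauses = 4.

4


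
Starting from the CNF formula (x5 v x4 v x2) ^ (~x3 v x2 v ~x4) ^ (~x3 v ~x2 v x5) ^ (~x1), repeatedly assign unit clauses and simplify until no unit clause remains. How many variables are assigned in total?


Unit propagation repeatedly assigns the literal in any unit clause, then simplifies.
Assignments in order: x1 = F.
No further unit clauses remain.
Total variables assigned = 1.

1


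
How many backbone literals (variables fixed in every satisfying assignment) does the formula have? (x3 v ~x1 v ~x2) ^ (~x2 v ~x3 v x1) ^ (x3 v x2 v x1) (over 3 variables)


Find all satisfying assignments: 5 model(s).
Check which variables have the same value in every model.
No variable is fixed across all models.
Backbone size = 0.

0


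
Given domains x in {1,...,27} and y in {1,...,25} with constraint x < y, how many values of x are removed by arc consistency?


For the constraint x < y, x needs a supporting value in y's domain.
x can be at most 24 (one less than y's maximum).
Valid x values from domain: 24 out of 27.
Pruned = 27 - 24 = 3.

3


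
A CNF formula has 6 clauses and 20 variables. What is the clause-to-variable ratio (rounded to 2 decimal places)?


Clause-to-variable ratio = clauses / variables.
6 / 20 = 0.3.

0.3


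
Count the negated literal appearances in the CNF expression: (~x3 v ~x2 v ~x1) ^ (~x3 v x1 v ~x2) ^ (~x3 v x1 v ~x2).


Scan each clause for negated literals.
Clause 1: 3 negative; Clause 2: 2 negative; Clause 3: 2 negative.
Total negative literal occurrences = 7.

7


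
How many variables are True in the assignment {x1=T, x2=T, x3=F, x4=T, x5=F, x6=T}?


The weight is the number of variables assigned True.
True variables: x1, x2, x4, x6.
Weight = 4.

4


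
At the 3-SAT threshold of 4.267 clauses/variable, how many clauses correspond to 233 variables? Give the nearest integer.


The 3-SAT phase transition occurs at approximately 4.267 clauses per variable.
m = 4.267 * 233 = 994.211.
Rounded to nearest integer: 994.

994


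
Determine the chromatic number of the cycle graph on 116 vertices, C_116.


A cycle on an even number of vertices is bipartite: alternate two colors around the cycle.
Since 116 is even, two colors suffice, and at least two are needed because the graph has edges.
Chromatic number = 2.

2


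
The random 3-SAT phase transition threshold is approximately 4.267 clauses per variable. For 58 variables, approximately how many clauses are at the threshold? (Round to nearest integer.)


The 3-SAT phase transition occurs at approximately 4.267 clauses per variable.
m = 4.267 * 58 = 247.486.
Rounded to nearest integer: 247.

247


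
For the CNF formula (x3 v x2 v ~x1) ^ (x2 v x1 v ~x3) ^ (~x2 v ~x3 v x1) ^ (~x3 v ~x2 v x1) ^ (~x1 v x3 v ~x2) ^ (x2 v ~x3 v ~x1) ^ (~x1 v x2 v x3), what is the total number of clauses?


Each group enclosed in parentheses joined by ^ is one clause.
Counting the conjuncts: 7 clauses.

7


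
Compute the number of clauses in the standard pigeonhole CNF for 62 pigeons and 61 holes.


The PHP encoding has two parts:
1) At-least-one-hole clauses: 62 (one per pigeon, each with 61 literals).
2) At-most-one-pigeon-per-hole clauses: 61 holes * C(62,2) = 61 * 1891 = 115351.
Total clauses = 62 + 115351 = 115413.

115413


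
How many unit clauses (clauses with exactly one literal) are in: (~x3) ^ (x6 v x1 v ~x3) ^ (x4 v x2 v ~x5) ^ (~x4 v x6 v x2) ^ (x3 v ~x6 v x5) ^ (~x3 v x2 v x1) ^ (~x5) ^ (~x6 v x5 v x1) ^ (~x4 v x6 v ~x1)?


A unit clause contains exactly one literal.
Unit clauses found: (~x3), (~x5).
Count = 2.

2


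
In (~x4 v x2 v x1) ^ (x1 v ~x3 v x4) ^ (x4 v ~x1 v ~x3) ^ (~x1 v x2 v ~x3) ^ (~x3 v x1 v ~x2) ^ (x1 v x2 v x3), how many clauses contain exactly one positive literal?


A definite clause has exactly one positive literal.
Clause 1: 2 positive -> not definite
Clause 2: 2 positive -> not definite
Clause 3: 1 positive -> definite
Clause 4: 1 positive -> definite
Clause 5: 1 positive -> definite
Clause 6: 3 positive -> not definite
Definite clause count = 3.

3


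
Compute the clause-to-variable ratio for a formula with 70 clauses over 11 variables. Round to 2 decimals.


Clause-to-variable ratio = clauses / variables.
70 / 11 = 6.36.

6.36


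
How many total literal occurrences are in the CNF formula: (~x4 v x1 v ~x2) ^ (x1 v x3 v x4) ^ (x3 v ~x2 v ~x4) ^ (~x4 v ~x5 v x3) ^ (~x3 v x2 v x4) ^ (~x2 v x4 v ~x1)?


Clause lengths: 3, 3, 3, 3, 3, 3.
Sum = 3 + 3 + 3 + 3 + 3 + 3 = 18.

18


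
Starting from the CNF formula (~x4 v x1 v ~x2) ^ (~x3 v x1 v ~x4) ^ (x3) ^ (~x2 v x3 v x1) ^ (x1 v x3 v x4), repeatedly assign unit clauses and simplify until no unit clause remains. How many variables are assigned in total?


Unit propagation repeatedly assigns the literal in any unit clause, then simplifies.
Assignments in order: x3 = T.
No further unit clauses remain.
Total variables assigned = 1.

1


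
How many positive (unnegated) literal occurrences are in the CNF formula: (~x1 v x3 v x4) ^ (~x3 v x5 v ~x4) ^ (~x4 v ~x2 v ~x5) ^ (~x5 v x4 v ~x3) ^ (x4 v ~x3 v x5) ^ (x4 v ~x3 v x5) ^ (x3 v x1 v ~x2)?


Scan each clause for unnegated literals.
Clause 1: 2 positive; Clause 2: 1 positive; Clause 3: 0 positive; Clause 4: 1 positive; Clause 5: 2 positive; Clause 6: 2 positive; Clause 7: 2 positive.
Total positive literal occurrences = 10.

10


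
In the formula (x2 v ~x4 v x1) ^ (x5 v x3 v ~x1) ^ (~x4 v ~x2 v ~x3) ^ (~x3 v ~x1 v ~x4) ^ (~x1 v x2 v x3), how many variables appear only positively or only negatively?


A pure literal appears in only one polarity across all clauses.
Pure literals: x4 (negative only), x5 (positive only).
Count = 2.

2


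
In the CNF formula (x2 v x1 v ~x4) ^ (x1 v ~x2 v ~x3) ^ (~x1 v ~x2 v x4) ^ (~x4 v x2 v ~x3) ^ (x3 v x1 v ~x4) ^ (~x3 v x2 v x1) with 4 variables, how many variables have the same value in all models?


Find all satisfying assignments: 7 model(s).
Check which variables have the same value in every model.
No variable is fixed across all models.
Backbone size = 0.

0


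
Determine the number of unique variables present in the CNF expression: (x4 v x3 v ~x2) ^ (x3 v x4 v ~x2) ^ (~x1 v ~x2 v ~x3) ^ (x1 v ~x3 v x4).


Identify each distinct variable in the formula.
Variables found: x1, x2, x3, x4.
Total distinct variables = 4.

4


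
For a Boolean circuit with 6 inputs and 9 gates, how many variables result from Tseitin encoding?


The Tseitin transformation introduces one auxiliary variable per gate.
Total variables = inputs + gates = 6 + 9 = 15.

15


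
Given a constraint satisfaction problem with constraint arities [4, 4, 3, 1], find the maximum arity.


The arities are: 4, 4, 3, 1.
Scan for the maximum value.
Maximum arity = 4.

4


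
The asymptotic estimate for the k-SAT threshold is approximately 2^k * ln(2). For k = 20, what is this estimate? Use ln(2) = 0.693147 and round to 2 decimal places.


Using the asymptotic formula: threshold ~ 2^k * ln(2).
2^20 = 1048576.
1048576 * 0.693147 = 726817.31.

726817.31


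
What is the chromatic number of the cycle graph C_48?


A cycle on an even number of vertices is bipartite: alternate two colors around the cycle.
Since 48 is even, two colors suffice, and at least two are needed because the graph has edges.
Chromatic number = 2.

2


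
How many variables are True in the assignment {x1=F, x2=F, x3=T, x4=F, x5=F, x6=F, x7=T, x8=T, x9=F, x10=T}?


The weight is the number of variables assigned True.
True variables: x3, x7, x8, x10.
Weight = 4.

4


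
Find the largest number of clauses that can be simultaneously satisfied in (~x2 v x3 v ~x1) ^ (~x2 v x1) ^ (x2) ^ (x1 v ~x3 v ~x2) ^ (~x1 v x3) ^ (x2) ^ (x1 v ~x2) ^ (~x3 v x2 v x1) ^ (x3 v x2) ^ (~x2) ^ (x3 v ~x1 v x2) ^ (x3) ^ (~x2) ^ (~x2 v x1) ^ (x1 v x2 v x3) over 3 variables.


Enumerate all 8 truth assignments.
For each, count how many of the 15 clauses are satisfied.
The formula is not fully satisfiable, so the maximum is below 15.
Maximum simultaneously satisfiable clauses = 13.

13


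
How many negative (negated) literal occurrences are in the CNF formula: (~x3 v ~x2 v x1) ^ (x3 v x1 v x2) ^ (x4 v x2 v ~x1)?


Scan each clause for negated literals.
Clause 1: 2 negative; Clause 2: 0 negative; Clause 3: 1 negative.
Total negative literal occurrences = 3.

3


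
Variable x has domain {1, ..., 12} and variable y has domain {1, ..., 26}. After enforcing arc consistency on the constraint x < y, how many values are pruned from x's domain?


For the constraint x < y, x needs a supporting value in y's domain.
x can be at most 25 (one less than y's maximum).
Valid x values from domain: 12 out of 12.
Pruned = 12 - 12 = 0.

0


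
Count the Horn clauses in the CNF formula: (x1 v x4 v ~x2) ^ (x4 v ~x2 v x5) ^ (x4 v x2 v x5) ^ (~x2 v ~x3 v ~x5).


A Horn clause has at most one positive literal.
Clause 1: 2 positive lit(s) -> not Horn
Clause 2: 2 positive lit(s) -> not Horn
Clause 3: 3 positive lit(s) -> not Horn
Clause 4: 0 positive lit(s) -> Horn
Total Horn clauses = 1.

1


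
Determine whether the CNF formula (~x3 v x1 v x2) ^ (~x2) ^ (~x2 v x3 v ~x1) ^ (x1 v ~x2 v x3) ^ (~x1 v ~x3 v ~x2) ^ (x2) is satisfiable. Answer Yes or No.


Check all 8 possible truth assignments.
Number of satisfying assignments found: 0.
The formula is unsatisfiable.

No


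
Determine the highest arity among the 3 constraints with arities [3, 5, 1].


The arities are: 3, 5, 1.
Scan for the maximum value.
Maximum arity = 5.

5


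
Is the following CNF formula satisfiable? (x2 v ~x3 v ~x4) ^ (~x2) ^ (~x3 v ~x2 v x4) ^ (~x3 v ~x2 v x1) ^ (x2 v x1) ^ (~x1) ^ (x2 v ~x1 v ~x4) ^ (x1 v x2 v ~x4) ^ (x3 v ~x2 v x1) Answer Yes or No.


Check all 16 possible truth assignments.
Number of satisfying assignments found: 0.
The formula is unsatisfiable.

No


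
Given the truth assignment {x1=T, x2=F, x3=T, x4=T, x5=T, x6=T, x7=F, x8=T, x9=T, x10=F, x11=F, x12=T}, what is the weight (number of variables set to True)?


The weight is the number of variables assigned True.
True variables: x1, x3, x4, x5, x6, x8, x9, x12.
Weight = 8.

8


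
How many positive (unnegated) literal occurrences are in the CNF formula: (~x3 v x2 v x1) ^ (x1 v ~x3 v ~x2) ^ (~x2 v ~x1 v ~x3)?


Scan each clause for unnegated literals.
Clause 1: 2 positive; Clause 2: 1 positive; Clause 3: 0 positive.
Total positive literal occurrences = 3.

3


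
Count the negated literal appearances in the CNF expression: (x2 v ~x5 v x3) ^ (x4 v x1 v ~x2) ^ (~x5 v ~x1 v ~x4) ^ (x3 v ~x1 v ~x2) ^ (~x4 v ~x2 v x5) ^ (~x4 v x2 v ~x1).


Scan each clause for negated literals.
Clause 1: 1 negative; Clause 2: 1 negative; Clause 3: 3 negative; Clause 4: 2 negative; Clause 5: 2 negative; Clause 6: 2 negative.
Total negative literal occurrences = 11.

11


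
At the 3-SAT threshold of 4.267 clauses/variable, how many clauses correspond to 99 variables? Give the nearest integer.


The 3-SAT phase transition occurs at approximately 4.267 clauses per variable.
m = 4.267 * 99 = 422.433.
Rounded to nearest integer: 422.

422


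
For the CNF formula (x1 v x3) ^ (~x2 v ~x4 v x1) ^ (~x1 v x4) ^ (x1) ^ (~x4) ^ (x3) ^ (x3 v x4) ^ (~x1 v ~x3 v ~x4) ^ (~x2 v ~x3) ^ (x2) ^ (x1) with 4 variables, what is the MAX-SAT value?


Enumerate all 16 truth assignments.
For each, count how many of the 11 clauses are satisfied.
The formula is not fully satisfiable, so the maximum is below 11.
Maximum simultaneously satisfiable clauses = 9.

9


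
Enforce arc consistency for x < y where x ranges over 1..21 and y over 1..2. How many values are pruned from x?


For the constraint x < y, x needs a supporting value in y's domain.
x can be at most 1 (one less than y's maximum).
Valid x values from domain: 1 out of 21.
Pruned = 21 - 1 = 20.

20


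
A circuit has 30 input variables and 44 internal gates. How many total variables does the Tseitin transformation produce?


The Tseitin transformation introduces one auxiliary variable per gate.
Total variables = inputs + gates = 30 + 44 = 74.

74


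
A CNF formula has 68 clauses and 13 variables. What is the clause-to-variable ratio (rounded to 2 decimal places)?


Clause-to-variable ratio = clauses / variables.
68 / 13 = 5.23.

5.23


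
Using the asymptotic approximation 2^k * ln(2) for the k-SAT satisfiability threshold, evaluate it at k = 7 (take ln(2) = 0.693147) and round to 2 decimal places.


Using the asymptotic formula: threshold ~ 2^k * ln(2).
2^7 = 128.
128 * 0.693147 = 88.72.

88.72


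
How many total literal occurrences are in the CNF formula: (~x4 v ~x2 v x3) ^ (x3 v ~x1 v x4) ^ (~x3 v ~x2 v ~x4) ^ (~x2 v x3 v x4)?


Clause lengths: 3, 3, 3, 3.
Sum = 3 + 3 + 3 + 3 = 12.

12


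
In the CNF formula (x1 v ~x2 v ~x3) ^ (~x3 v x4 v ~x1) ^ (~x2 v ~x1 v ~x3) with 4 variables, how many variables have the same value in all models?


Find all satisfying assignments: 11 model(s).
Check which variables have the same value in every model.
No variable is fixed across all models.
Backbone size = 0.

0


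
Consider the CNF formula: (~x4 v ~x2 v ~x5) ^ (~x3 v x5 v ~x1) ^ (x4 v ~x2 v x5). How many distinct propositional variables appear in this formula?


Identify each distinct variable in the formula.
Variables found: x1, x2, x3, x4, x5.
Total distinct variables = 5.

5


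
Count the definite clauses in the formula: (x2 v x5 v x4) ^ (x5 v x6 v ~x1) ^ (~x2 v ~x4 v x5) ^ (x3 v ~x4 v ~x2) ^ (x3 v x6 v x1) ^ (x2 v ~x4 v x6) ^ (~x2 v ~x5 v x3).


A definite clause has exactly one positive literal.
Clause 1: 3 positive -> not definite
Clause 2: 2 positive -> not definite
Clause 3: 1 positive -> definite
Clause 4: 1 positive -> definite
Clause 5: 3 positive -> not definite
Clause 6: 2 positive -> not definite
Clause 7: 1 positive -> definite
Definite clause count = 3.

3


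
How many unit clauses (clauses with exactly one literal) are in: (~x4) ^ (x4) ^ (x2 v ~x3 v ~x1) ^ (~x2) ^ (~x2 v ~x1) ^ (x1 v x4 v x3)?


A unit clause contains exactly one literal.
Unit clauses found: (~x4), (x4), (~x2).
Count = 3.

3


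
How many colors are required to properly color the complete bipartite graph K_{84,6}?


K_{84,6} is bipartite by definition: the two parts are independent sets, with every edge crossing between them.
Color all vertices in one part with color 1 and all vertices in the other part with color 2.
Since the graph has at least one edge, one color does not suffice.
Chromatic number = 2.

2


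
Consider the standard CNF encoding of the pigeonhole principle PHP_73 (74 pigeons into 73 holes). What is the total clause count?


The PHP encoding has two parts:
1) At-least-one-hole clauses: 74 (one per pigeon, each with 73 literals).
2) At-most-one-pigeon-per-hole clauses: 73 holes * C(74,2) = 73 * 2701 = 197173.
Total clauses = 74 + 197173 = 197247.

197247


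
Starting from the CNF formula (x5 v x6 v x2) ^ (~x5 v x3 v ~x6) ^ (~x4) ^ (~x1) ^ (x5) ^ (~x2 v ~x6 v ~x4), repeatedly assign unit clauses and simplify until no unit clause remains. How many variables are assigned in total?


Unit propagation repeatedly assigns the literal in any unit clause, then simplifies.
Assignments in order: x4 = F, x1 = F, x5 = T.
No further unit clauses remain.
Total variables assigned = 3.

3


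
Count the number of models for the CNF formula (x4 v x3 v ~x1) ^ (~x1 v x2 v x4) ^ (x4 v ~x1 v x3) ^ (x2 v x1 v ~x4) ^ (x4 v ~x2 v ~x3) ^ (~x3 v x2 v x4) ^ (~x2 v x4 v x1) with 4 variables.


Enumerate all 16 truth assignments over 4 variables.
Test each against every clause.
Satisfying assignments found: 7.

7


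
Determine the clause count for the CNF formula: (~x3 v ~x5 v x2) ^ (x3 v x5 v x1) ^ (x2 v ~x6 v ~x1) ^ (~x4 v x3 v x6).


Each group enclosed in parentheses joined by ^ is one clause.
Counting the conjuncts: 4 clauses.

4


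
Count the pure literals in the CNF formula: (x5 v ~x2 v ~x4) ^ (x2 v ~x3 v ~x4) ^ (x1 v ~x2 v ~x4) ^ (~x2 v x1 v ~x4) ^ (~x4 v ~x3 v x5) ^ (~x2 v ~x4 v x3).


A pure literal appears in only one polarity across all clauses.
Pure literals: x1 (positive only), x4 (negative only), x5 (positive only).
Count = 3.

3


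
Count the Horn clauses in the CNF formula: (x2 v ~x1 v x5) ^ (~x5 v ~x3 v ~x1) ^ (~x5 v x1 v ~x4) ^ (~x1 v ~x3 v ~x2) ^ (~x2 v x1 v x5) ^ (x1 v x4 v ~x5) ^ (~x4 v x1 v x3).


A Horn clause has at most one positive literal.
Clause 1: 2 positive lit(s) -> not Horn
Clause 2: 0 positive lit(s) -> Horn
Clause 3: 1 positive lit(s) -> Horn
Clause 4: 0 positive lit(s) -> Horn
Clause 5: 2 positive lit(s) -> not Horn
Clause 6: 2 positive lit(s) -> not Horn
Clause 7: 2 positive lit(s) -> not Horn
Total Horn clauses = 3.

3


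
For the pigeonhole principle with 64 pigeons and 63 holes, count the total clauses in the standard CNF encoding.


The PHP encoding has two parts:
1) At-least-one-hole clauses: 64 (one per pigeon, each with 63 literals).
2) At-most-one-pigeon-per-hole clauses: 63 holes * C(64,2) = 63 * 2016 = 127008.
Total clauses = 64 + 127008 = 127072.

127072
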